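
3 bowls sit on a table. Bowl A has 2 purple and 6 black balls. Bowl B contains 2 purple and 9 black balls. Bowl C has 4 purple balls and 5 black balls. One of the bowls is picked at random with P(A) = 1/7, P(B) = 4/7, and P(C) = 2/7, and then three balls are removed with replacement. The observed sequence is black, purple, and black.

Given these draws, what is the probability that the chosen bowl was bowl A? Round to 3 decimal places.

For each hypothesis, P(data | H) works out to: P(data | bowl A) = (6/8)(2/8)(6/8) = 0.14062; P(data | bowl B) = (9/11)(2/11)(9/11) = 0.12171; P(data | bowl C) = (5/9)(4/9)(5/9) = 0.13717.
The prior-weighted likelihoods are 1/7 · 0.14062 = 0.020089, 4/7 · 0.12171 = 0.06955, 2/7 · 0.13717 = 0.039193; with total 0.12883.
Therefore the posterior P(bowl A | data) = (0.020089) / (0.12883) = 0.15593.

0.156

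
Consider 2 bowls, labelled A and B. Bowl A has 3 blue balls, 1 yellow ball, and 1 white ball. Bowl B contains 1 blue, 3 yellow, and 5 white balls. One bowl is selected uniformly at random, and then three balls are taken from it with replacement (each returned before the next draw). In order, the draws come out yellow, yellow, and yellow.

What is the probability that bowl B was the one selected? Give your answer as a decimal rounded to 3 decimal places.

Compute the likelihood of the observed sequence for each case: P(data | bowl A) = (1/5)(1/5)(1/5) = 0.008; P(data | bowl B) = (3/9)(3/9)(3/9) = 0.037037.
Multiplying each by its prior: 1/2 · 0.008 = 0.004, 1/2 · 0.037037 = 0.018519; with total 0.022519.
By Bayes' rule, P(bowl B | data) = (0.018519) / (0.022519) = 0.82237.

0.822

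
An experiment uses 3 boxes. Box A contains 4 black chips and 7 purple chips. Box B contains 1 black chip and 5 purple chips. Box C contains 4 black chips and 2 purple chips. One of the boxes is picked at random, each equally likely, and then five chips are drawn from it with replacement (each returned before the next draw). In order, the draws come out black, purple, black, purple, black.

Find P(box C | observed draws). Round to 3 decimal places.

0.592

Under each hypothesis, the probability of the observed sequence is: P(data | box A) = (4/11)(7/11)(4/11)(7/11)(4/11) = 0.019472; P(data | box B) = (1/6)(5/6)(1/6)(5/6)(1/6) = 0.003215; P(data | box C) = (4/6)(2/6)(4/6)(2/6)(4/6) = 0.032922.
Weighting by the prior gives 1/3 · 0.019472 = 0.0064907, 1/3 · 0.003215 = 0.0010717, 1/3 · 0.032922 = 0.010974; these sum to 0.018536.
Hence P(box C | data) = (0.010974) / (0.018536) = 0.59202.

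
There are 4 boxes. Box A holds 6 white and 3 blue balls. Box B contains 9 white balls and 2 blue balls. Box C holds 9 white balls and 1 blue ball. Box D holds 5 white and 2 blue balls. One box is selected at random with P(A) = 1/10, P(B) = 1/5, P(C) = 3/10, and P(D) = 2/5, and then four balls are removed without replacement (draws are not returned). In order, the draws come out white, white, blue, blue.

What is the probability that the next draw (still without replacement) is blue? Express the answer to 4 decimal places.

For each hypothesis, P(data | H) works out to: P(data | box A) = (6/9)(5/8)(3/7)(2/6) = 0.059524; P(data | box B) = (9/11)(8/10)(2/9)(1/8) = 0.018182; P(data | box C) = (9/10)(8/9)(1/8)(0/7) = 0; P(data | box D) = (5/7)(4/6)(2/5)(1/4) = 0.047619.
Weighting by the prior gives 1/10 · 0.059524 = 0.0059524, 1/5 · 0.018182 = 0.0036364, 3/10 · 0 = 0, 2/5 · 0.047619 = 0.019048; these sum to 0.028636.
The posterior is then P(box A | data) = 0.20786, P(box B | data) = 0.12698, P(box C | data) = 0, P(box D | data) = 0.66515.
Averaging over the posterior, P(blue next | data) = (1/5)(0.20786) + (0)(0.12698) + (0)(0.66515) = 0.041572.

0.0416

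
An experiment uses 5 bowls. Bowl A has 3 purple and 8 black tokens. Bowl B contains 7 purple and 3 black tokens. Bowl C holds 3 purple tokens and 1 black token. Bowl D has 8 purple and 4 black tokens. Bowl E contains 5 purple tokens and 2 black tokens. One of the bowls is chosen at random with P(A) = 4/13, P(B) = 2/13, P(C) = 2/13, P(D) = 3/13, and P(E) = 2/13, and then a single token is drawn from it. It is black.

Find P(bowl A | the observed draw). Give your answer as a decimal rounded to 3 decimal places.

0.521

For each hypothesis, P(data | H) works out to: P(data | bowl A) = (8/11) = 0.72727; P(data | bowl B) = (3/10) = 0.3; P(data | bowl C) = (1/4) = 0.25; P(data | bowl D) = (4/12) = 0.33333; P(data | bowl E) = (2/7) = 0.28571.
Multiplying each by its prior: 4/13 · 0.72727 = 0.22378, 2/13 · 0.3 = 0.046154, 2/13 · 0.25 = 0.038462, 3/13 · 0.33333 = 0.076923, 2/13 · 0.28571 = 0.043956; with total 0.42927.
Hence P(bowl A | data) = (0.22378) / (0.42927) = 0.52129.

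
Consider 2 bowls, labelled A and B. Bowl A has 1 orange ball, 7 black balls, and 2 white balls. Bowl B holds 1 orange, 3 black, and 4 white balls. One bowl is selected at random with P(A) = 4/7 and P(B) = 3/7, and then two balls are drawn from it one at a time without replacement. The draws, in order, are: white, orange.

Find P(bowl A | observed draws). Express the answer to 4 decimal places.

0.2932

For each hypothesis, P(data | H) works out to: P(data | bowl A) = (2/10)(1/9) = 0.022222; P(data | bowl B) = (4/8)(1/7) = 0.071429.
Weighting by the prior gives 4/7 · 0.022222 = 0.012698, 3/7 · 0.071429 = 0.030612; with total 0.043311.
So P(bowl A | data) = (0.012698) / (0.043311) = 0.29319.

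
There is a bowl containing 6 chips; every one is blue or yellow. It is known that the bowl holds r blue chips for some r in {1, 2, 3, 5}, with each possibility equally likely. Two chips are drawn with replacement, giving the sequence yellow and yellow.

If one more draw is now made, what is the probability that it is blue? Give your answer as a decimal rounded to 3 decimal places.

Compute the likelihood of the observed sequence for each case: P(data | r = 1) = (5/6)(5/6) = 25/36; P(data | r = 2) = (4/6)(4/6) = 4/9; P(data | r = 3) = (3/6)(3/6) = 1/4; P(data | r = 5) = (1/6)(1/6) = 1/36.
The prior-weighted likelihoods are 1/4 · 25/36 = 25/144, 1/4 · 4/9 = 1/9, 1/4 · 1/4 = 1/16, 1/4 · 1/36 = 1/144; with total 17/48.
Dividing through by the total gives posterior P(r = 1 | data) = 25/51, P(r = 2 | data) = 16/51, P(r = 3 | data) = 3/17, P(r = 5 | data) = 1/51.
Averaging over the posterior, P(blue next | data) = (1/6)(25/51) + (1/3)(16/51) + (1/2)(3/17) + (5/6)(1/51) = 89/306.

0.291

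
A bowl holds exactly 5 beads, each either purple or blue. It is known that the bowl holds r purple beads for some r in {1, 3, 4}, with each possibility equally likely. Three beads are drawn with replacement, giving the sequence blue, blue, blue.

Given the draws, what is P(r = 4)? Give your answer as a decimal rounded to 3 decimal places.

0.014

Under each hypothesis, the probability of the observed sequence is: P(data | r = 1) = (4/5)(4/5)(4/5) = 64/125; P(data | r = 3) = (2/5)(2/5)(2/5) = 8/125; P(data | r = 4) = (1/5)(1/5)(1/5) = 1/125.
Multiplying each by its prior: 1/3 · 64/125 = 64/375, 1/3 · 8/125 = 8/375, 1/3 · 1/125 = 1/375; summing to 73/375.
So P(r = 4 | data) = (1/375) / (73/375) = 1/73.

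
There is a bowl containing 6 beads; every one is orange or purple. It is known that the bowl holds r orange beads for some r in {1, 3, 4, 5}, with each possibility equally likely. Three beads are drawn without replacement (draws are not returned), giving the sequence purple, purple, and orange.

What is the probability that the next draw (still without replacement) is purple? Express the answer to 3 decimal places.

0.565

Under each hypothesis, the probability of the observed sequence is: P(data | r = 1) = (5/6)(4/5)(1/4) = 1/6; P(data | r = 3) = (3/6)(2/5)(3/4) = 3/20; P(data | r = 4) = (2/6)(1/5)(4/4) = 1/15; P(data | r = 5) = (1/6)(0/5) = 0.
Multiplying each by its prior: 1/4 · 1/6 = 1/24, 1/4 · 3/20 = 3/80, 1/4 · 1/15 = 1/60, 1/4 · 0 = 0; with total 23/240.
Normalising, the posterior is P(r = 1 | data) = 10/23, P(r = 3 | data) = 9/23, P(r = 4 | data) = 4/23, P(r = 5 | data) = 0.
Averaging over the posterior, P(purple next | data) = (1)(10/23) + (1/3)(9/23) + (0)(4/23) = 13/23.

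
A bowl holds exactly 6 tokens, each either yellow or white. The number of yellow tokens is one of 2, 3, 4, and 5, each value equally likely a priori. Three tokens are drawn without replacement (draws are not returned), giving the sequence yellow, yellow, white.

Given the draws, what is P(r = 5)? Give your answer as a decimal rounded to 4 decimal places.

The likelihood of the observed sequence under each hypothesis: P(data | r = 2) = (2/6)(1/5)(4/4) = 1/15; P(data | r = 3) = (3/6)(2/5)(3/4) = 3/20; P(data | r = 4) = (4/6)(3/5)(2/4) = 1/5; P(data | r = 5) = (5/6)(4/5)(1/4) = 1/6.
The prior-weighted likelihoods are 1/4 · 1/15 = 1/60, 1/4 · 3/20 = 3/80, 1/4 · 1/5 = 1/20, 1/4 · 1/6 = 1/24; with total 7/48.
Therefore the posterior P(r = 5 | data) = (1/24) / (7/48) = 2/7.

0.2857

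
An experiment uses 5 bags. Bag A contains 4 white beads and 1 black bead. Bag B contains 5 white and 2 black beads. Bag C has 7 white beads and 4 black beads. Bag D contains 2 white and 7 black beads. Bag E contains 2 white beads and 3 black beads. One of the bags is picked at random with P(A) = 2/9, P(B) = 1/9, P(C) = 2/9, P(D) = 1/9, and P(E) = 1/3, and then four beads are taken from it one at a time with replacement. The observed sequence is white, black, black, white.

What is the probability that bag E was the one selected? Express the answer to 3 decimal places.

0.429

Under each hypothesis, the probability of the observed sequence is: P(data | bag A) = (4/5)(1/5)(1/5)(4/5) = 0.0256; P(data | bag B) = (5/7)(2/7)(2/7)(5/7) = 0.041649; P(data | bag C) = (7/11)(4/11)(4/11)(7/11) = 0.053548; P(data | bag D) = (2/9)(7/9)(7/9)(2/9) = 0.029873; P(data | bag E) = (2/5)(3/5)(3/5)(2/5) = 0.0576.
Weighting by the prior gives 2/9 · 0.0256 = 0.0056889, 1/9 · 0.041649 = 0.0046277, 2/9 · 0.053548 = 0.0119, 1/9 · 0.029873 = 0.0033193, 1/3 · 0.0576 = 0.0192; these sum to 0.044735.
Hence P(bag E | data) = (0.0192) / (0.044735) = 0.42919.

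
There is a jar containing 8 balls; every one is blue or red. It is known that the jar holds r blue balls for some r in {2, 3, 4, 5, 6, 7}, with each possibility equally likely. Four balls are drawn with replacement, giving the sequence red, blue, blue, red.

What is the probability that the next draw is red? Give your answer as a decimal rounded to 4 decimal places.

For each hypothesis, P(data | H) works out to: P(data | r = 2) = (6/8)(2/8)(2/8)(6/8) = 0.035156; P(data | r = 3) = (5/8)(3/8)(3/8)(5/8) = 0.054932; P(data | r = 4) = (4/8)(4/8)(4/8)(4/8) = 0.0625; P(data | r = 5) = (3/8)(5/8)(5/8)(3/8) = 0.054932; P(data | r = 6) = (2/8)(6/8)(6/8)(2/8) = 0.035156; P(data | r = 7) = (1/8)(7/8)(7/8)(1/8) = 0.011963.
Multiplying each by its prior: 1/6 · 0.035156 = 0.0058594, 1/6 · 0.054932 = 0.0091553, 1/6 · 0.0625 = 0.010417, 1/6 · 0.054932 = 0.0091553, 1/6 · 0.035156 = 0.0058594, 1/6 · 0.011963 = 0.0019938; these sum to 0.04244.
Normalising, the posterior is P(r = 2 | data) = 0.13806, P(r = 3 | data) = 0.21572, P(r = 4 | data) = 0.24545, P(r = 5 | data) = 0.21572, P(r = 6 | data) = 0.13806, P(r = 7 | data) = 0.04698.
Averaging over the posterior, P(red next | data) = (3/4)(0.13806) + (5/8)(0.21572) + (1/2)(0.24545) + (3/8)(0.21572) + (1/4)(0.13806) + (1/8)(0.04698) = 0.48238.

0.4824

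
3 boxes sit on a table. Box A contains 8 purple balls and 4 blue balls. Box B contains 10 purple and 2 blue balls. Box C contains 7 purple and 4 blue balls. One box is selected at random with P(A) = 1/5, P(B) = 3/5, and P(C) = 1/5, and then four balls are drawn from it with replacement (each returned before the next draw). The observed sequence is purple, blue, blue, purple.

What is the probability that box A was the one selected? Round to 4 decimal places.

Compute the likelihood of the observed sequence for each case: P(data | box A) = (8/12)(4/12)(4/12)(8/12) = 0.049383; P(data | box B) = (10/12)(2/12)(2/12)(10/12) = 0.01929; P(data | box C) = (7/11)(4/11)(4/11)(7/11) = 0.053548.
Multiplying each by its prior: 1/5 · 0.049383 = 0.0098765, 3/5 · 0.01929 = 0.011574, 1/5 · 0.053548 = 0.01071; with total 0.03216.
So P(box A | data) = (0.0098765) / (0.03216) = 0.3071.

0.3071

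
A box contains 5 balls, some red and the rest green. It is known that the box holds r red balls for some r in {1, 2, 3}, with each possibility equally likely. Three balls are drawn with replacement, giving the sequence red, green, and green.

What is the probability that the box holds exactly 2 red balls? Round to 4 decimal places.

0.3913

The likelihood of the observed sequence under each hypothesis: P(data | r = 1) = (1/5)(4/5)(4/5) = 16/125; P(data | r = 2) = (2/5)(3/5)(3/5) = 18/125; P(data | r = 3) = (3/5)(2/5)(2/5) = 12/125.
Multiplying each by its prior: 1/3 · 16/125 = 16/375, 1/3 · 18/125 = 6/125, 1/3 · 12/125 = 4/125; with total 46/375.
So P(r = 2 | data) = (6/125) / (46/375) = 9/23.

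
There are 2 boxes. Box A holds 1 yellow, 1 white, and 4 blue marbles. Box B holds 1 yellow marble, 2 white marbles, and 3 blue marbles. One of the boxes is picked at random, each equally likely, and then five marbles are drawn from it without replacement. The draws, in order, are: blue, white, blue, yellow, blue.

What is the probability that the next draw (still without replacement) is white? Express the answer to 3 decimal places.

0.333

Under each hypothesis, the probability of the observed sequence is: P(data | box A) = (4/6)(1/5)(3/4)(1/3)(2/2) = 1/30; P(data | box B) = (3/6)(2/5)(2/4)(1/3)(1/2) = 1/60.
Weighting by the prior gives 1/2 · 1/30 = 1/60, 1/2 · 1/60 = 1/120; with total 1/40.
Dividing through by the total gives posterior P(box A | data) = 2/3, P(box B | data) = 1/3.
The predictive probability is P(white next | data) = (0)(2/3) + (1)(1/3) = 1/3.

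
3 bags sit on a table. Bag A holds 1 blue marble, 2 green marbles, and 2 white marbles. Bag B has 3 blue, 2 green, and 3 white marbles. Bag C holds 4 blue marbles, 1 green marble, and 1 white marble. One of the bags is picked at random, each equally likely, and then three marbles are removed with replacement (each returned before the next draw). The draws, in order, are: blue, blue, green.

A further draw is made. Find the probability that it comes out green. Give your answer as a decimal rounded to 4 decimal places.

The likelihood of the observed sequence under each hypothesis: P(data | bag A) = (1/5)(1/5)(2/5) = 0.016; P(data | bag B) = (3/8)(3/8)(2/8) = 0.035156; P(data | bag C) = (4/6)(4/6)(1/6) = 0.074074.
Weighting by the prior gives 1/3 · 0.016 = 0.0053333, 1/3 · 0.035156 = 0.011719, 1/3 · 0.074074 = 0.024691; with total 0.041743.
Normalising, the posterior is P(bag A | data) = 0.12776, P(bag B | data) = 0.28073, P(bag C | data) = 0.5915.
Averaging over the posterior, P(green next | data) = (2/5)(0.12776) + (1/4)(0.28073) + (1/6)(0.5915) = 0.21987.

0.2199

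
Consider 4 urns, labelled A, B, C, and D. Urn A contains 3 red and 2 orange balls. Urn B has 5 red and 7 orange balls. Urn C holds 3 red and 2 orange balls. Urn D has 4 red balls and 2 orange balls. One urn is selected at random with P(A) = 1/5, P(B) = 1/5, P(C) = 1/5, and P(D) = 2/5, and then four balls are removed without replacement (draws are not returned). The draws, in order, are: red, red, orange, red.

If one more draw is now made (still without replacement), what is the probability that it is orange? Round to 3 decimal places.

Under each hypothesis, the probability of the observed sequence is: P(data | urn A) = (3/5)(2/4)(2/3)(1/2) = 0.1; P(data | urn B) = (5/12)(4/11)(7/10)(3/9) = 0.035354; P(data | urn C) = (3/5)(2/4)(2/3)(1/2) = 0.1; P(data | urn D) = (4/6)(3/5)(2/4)(2/3) = 0.13333.
Multiplying each by its prior: 1/5 · 0.1 = 0.02, 1/5 · 0.035354 = 0.0070707, 1/5 · 0.1 = 0.02, 2/5 · 0.13333 = 0.053333; with total 0.1004.
Normalising, the posterior is P(urn A | data) = 0.1992, P(urn B | data) = 0.070423, P(urn C | data) = 0.1992, P(urn D | data) = 0.53119.
The predictive probability is P(orange next | data) = (1)(0.1992) + (3/4)(0.070423) + (1)(0.1992) + (1/2)(0.53119) = 0.7168.

0.717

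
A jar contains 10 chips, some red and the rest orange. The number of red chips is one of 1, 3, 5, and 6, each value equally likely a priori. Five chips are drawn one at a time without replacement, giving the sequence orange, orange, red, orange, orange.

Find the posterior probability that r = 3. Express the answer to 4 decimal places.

The likelihood of the observed sequence under each hypothesis: P(data | r = 1) = (9/10)(8/9)(1/8)(7/7)(6/6) = 0.1; P(data | r = 3) = (7/10)(6/9)(3/8)(5/7)(4/6) = 0.083333; P(data | r = 5) = (5/10)(4/9)(5/8)(3/7)(2/6) = 0.019841; P(data | r = 6) = (4/10)(3/9)(6/8)(2/7)(1/6) = 0.0047619.
Weighting by the prior gives 1/4 · 0.1 = 0.025, 1/4 · 0.083333 = 0.020833, 1/4 · 0.019841 = 0.0049603, 1/4 · 0.0047619 = 0.0011905; with total 0.051984.
So P(r = 3 | data) = (0.020833) / (0.051984) = 0.40076.

0.4008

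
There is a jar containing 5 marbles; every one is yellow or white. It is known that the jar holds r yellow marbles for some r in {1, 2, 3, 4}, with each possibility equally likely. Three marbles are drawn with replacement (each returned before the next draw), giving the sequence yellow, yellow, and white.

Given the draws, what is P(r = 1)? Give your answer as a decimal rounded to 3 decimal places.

The likelihood of the observed sequence under each hypothesis: P(data | r = 1) = (1/5)(1/5)(4/5) = 4/125; P(data | r = 2) = (2/5)(2/5)(3/5) = 12/125; P(data | r = 3) = (3/5)(3/5)(2/5) = 18/125; P(data | r = 4) = (4/5)(4/5)(1/5) = 16/125.
Weighting by the prior gives 1/4 · 4/125 = 1/125, 1/4 · 12/125 = 3/125, 1/4 · 18/125 = 9/250, 1/4 · 16/125 = 4/125; these sum to 1/10.
By Bayes' rule, P(r = 1 | data) = (1/125) / (1/10) = 2/25.

0.080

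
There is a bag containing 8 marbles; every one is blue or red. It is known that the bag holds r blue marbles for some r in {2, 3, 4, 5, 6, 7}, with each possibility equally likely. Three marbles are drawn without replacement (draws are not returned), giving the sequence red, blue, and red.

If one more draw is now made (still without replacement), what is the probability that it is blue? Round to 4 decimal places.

0.4800

For each hypothesis, P(data | H) works out to: P(data | r = 2) = (6/8)(2/7)(5/6) = 5/28; P(data | r = 3) = (5/8)(3/7)(4/6) = 5/28; P(data | r = 4) = (4/8)(4/7)(3/6) = 1/7; P(data | r = 5) = (3/8)(5/7)(2/6) = 5/56; P(data | r = 6) = (2/8)(6/7)(1/6) = 1/28; P(data | r = 7) = (1/8)(7/7)(0/6) = 0.
Weighting by the prior gives 1/6 · 5/28 = 5/168, 1/6 · 5/28 = 5/168, 1/6 · 1/7 = 1/42, 1/6 · 5/56 = 5/336, 1/6 · 1/28 = 1/168, 1/6 · 0 = 0; these sum to 5/48.
Dividing through by the total gives posterior P(r = 2 | data) = 2/7, P(r = 3 | data) = 2/7, P(r = 4 | data) = 8/35, P(r = 5 | data) = 1/7, P(r = 6 | data) = 2/35, P(r = 7 | data) = 0.
The predictive probability is P(blue next | data) = (1/5)(2/7) + (2/5)(2/7) + (3/5)(8/35) + (4/5)(1/7) + (1)(2/35) = 12/25.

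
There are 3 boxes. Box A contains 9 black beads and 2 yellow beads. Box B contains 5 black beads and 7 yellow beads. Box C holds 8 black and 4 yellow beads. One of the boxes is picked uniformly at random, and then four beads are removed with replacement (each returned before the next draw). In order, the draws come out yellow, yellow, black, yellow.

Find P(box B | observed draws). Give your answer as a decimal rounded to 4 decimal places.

The likelihood of the observed sequence under each hypothesis: P(data | box A) = (2/11)(2/11)(9/11)(2/11) = 0.0049177; P(data | box B) = (7/12)(7/12)(5/12)(7/12) = 0.082706; P(data | box C) = (4/12)(4/12)(8/12)(4/12) = 0.024691.
The prior-weighted likelihoods are 1/3 · 0.0049177 = 0.0016392, 1/3 · 0.082706 = 0.027569, 1/3 · 0.024691 = 0.0082305; with total 0.037438.
Therefore the posterior P(box B | data) = (0.027569) / (0.037438) = 0.73638.

0.7364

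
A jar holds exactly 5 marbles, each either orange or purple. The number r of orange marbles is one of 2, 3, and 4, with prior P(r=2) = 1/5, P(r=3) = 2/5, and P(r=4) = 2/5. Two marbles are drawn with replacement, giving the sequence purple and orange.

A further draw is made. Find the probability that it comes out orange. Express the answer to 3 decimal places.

Under each hypothesis, the probability of the observed sequence is: P(data | r = 2) = (3/5)(2/5) = 6/25; P(data | r = 3) = (2/5)(3/5) = 6/25; P(data | r = 4) = (1/5)(4/5) = 4/25.
Multiplying each by its prior: 1/5 · 6/25 = 6/125, 2/5 · 6/25 = 12/125, 2/5 · 4/25 = 8/125; with total 26/125.
The posterior is then P(r = 2 | data) = 3/13, P(r = 3 | data) = 6/13, P(r = 4 | data) = 4/13.
So P(orange next | data) = Σ P(orange next | H) P(H | data) = (2/5)(3/13) + (3/5)(6/13) + (4/5)(4/13) = 8/13.

0.615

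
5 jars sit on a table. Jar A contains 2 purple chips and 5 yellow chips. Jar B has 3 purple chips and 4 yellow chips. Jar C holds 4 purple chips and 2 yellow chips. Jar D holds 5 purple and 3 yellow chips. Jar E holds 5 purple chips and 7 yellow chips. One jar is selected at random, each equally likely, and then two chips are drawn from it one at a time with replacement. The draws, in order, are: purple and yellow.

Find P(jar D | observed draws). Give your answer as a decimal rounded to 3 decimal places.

Compute the likelihood of the observed sequence for each case: P(data | jar A) = (2/7)(5/7) = 0.20408; P(data | jar B) = (3/7)(4/7) = 0.2449; P(data | jar C) = (4/6)(2/6) = 0.22222; P(data | jar D) = (5/8)(3/8) = 0.23438; P(data | jar E) = (5/12)(7/12) = 0.24306.
Multiplying each by its prior: 1/5 · 0.20408 = 0.040816, 1/5 · 0.2449 = 0.04898, 1/5 · 0.22222 = 0.044444, 1/5 · 0.23438 = 0.046875, 1/5 · 0.24306 = 0.048611; these sum to 0.22973.
So P(jar D | data) = (0.046875) / (0.22973) = 0.20405.

0.204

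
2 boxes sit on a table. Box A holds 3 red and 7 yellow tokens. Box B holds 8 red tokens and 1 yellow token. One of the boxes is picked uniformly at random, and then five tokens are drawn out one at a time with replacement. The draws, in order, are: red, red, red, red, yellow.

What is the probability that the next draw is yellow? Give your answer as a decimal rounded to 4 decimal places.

For each hypothesis, P(data | H) works out to: P(data | box A) = (3/10)(3/10)(3/10)(3/10)(7/10) = 0.00567; P(data | box B) = (8/9)(8/9)(8/9)(8/9)(1/9) = 0.069366.
The prior-weighted likelihoods are 1/2 · 0.00567 = 0.002835, 1/2 · 0.069366 = 0.034683; summing to 0.037518.
Normalising, the posterior is P(box A | data) = 0.075564, P(box B | data) = 0.92444.
Averaging over the posterior, P(yellow next | data) = (7/10)(0.075564) + (1/9)(0.92444) = 0.15561.

0.1556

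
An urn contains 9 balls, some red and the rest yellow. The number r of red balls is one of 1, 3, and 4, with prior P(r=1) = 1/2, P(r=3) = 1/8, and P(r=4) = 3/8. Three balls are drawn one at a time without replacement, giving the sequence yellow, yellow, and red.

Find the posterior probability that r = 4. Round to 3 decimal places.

0.433

Compute the likelihood of the observed sequence for each case: P(data | r = 1) = (8/9)(7/8)(1/7) = 0.11111; P(data | r = 3) = (6/9)(5/8)(3/7) = 0.17857; P(data | r = 4) = (5/9)(4/8)(4/7) = 0.15873.
Multiplying each by its prior: 1/2 · 0.11111 = 0.055556, 1/8 · 0.17857 = 0.022321, 3/8 · 0.15873 = 0.059524; summing to 0.1374.
By Bayes' rule, P(r = 4 | data) = (0.059524) / (0.1374) = 0.43321.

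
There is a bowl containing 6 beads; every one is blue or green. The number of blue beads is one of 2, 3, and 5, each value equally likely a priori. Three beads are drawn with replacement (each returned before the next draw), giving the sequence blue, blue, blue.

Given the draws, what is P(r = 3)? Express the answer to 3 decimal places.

0.169

Under each hypothesis, the probability of the observed sequence is: P(data | r = 2) = (2/6)(2/6)(2/6) = 1/27; P(data | r = 3) = (3/6)(3/6)(3/6) = 1/8; P(data | r = 5) = (5/6)(5/6)(5/6) = 125/216.
Multiplying each by its prior: 1/3 · 1/27 = 1/81, 1/3 · 1/8 = 1/24, 1/3 · 125/216 = 125/648; these sum to 20/81.
So P(r = 3 | data) = (1/24) / (20/81) = 27/160.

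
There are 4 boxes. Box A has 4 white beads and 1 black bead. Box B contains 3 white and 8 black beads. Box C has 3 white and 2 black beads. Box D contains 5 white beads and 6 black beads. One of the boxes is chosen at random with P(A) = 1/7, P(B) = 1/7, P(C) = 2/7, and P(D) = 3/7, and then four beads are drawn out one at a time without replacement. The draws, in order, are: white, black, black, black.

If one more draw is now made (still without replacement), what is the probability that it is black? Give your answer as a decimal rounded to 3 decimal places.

0.531

The likelihood of the observed sequence under each hypothesis: P(data | box A) = (4/5)(1/4)(0/3) = 0; P(data | box B) = (3/11)(8/10)(7/9)(6/8) = 7/55; P(data | box C) = (3/5)(2/4)(1/3)(0/2) = 0; P(data | box D) = (5/11)(6/10)(5/9)(4/8) = 5/66.
Multiplying each by its prior: 1/7 · 0 = 0, 1/7 · 7/55 = 1/55, 2/7 · 0 = 0, 3/7 · 5/66 = 5/154; summing to 39/770.
Normalising, the posterior is P(box A | data) = 0, P(box B | data) = 14/39, P(box C | data) = 0, P(box D | data) = 25/39.
So P(black next | data) = Σ P(black next | H) P(H | data) = (5/7)(14/39) + (3/7)(25/39) = 145/273.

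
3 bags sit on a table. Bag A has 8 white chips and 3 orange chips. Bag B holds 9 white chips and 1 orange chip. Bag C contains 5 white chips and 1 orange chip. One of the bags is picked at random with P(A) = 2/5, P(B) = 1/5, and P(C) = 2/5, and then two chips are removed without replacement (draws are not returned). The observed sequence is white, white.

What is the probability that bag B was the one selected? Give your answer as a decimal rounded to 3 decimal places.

0.254

For each hypothesis, P(data | H) works out to: P(data | bag A) = (8/11)(7/10) = 28/55; P(data | bag B) = (9/10)(8/9) = 4/5; P(data | bag C) = (5/6)(4/5) = 2/3.
The prior-weighted likelihoods are 2/5 · 28/55 = 56/275, 1/5 · 4/5 = 4/25, 2/5 · 2/3 = 4/15; summing to 104/165.
Hence P(bag B | data) = (4/25) / (104/165) = 33/130.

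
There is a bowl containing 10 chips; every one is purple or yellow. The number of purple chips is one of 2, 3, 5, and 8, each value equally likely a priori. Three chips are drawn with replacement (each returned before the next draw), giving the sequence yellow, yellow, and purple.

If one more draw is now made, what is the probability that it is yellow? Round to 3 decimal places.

For each hypothesis, P(data | H) works out to: P(data | r = 2) = (8/10)(8/10)(2/10) = 0.128; P(data | r = 3) = (7/10)(7/10)(3/10) = 0.147; P(data | r = 5) = (5/10)(5/10)(5/10) = 0.125; P(data | r = 8) = (2/10)(2/10)(8/10) = 0.032.
The prior-weighted likelihoods are 1/4 · 0.128 = 0.032, 1/4 · 0.147 = 0.03675, 1/4 · 0.125 = 0.03125, 1/4 · 0.032 = 0.008; with total 0.108.
Normalising, the posterior is P(r = 2 | data) = 0.2963, P(r = 3 | data) = 0.34028, P(r = 5 | data) = 0.28935, P(r = 8 | data) = 0.074074.
So P(yellow next | data) = Σ P(yellow next | H) P(H | data) = (4/5)(0.2963) + (7/10)(0.34028) + (1/2)(0.28935) + (1/5)(0.074074) = 0.63472.

0.635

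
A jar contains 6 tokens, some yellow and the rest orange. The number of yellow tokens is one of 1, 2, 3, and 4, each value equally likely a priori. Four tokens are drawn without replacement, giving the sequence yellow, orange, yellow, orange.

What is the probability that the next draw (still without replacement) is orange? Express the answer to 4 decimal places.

0.5000

Under each hypothesis, the probability of the observed sequence is: P(data | r = 1) = (1/6)(5/5)(0/4) = 0; P(data | r = 2) = (2/6)(4/5)(1/4)(3/3) = 1/15; P(data | r = 3) = (3/6)(3/5)(2/4)(2/3) = 1/10; P(data | r = 4) = (4/6)(2/5)(3/4)(1/3) = 1/15.
The prior-weighted likelihoods are 1/4 · 0 = 0, 1/4 · 1/15 = 1/60, 1/4 · 1/10 = 1/40, 1/4 · 1/15 = 1/60; with total 7/120.
Dividing through by the total gives posterior P(r = 1 | data) = 0, P(r = 2 | data) = 2/7, P(r = 3 | data) = 3/7, P(r = 4 | data) = 2/7.
So P(orange next | data) = Σ P(orange next | H) P(H | data) = (1)(2/7) + (1/2)(3/7) + (0)(2/7) = 1/2.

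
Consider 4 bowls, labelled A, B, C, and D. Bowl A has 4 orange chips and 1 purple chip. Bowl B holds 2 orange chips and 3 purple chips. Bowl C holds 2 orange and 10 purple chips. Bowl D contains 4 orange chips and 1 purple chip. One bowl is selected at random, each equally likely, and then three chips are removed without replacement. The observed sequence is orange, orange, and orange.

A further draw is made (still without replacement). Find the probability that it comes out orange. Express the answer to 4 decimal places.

0.5000

Under each hypothesis, the probability of the observed sequence is: P(data | bowl A) = (4/5)(3/4)(2/3) = 2/5; P(data | bowl B) = (2/5)(1/4)(0/3) = 0; P(data | bowl C) = (2/12)(1/11)(0/10) = 0; P(data | bowl D) = (4/5)(3/4)(2/3) = 2/5.
The prior-weighted likelihoods are 1/4 · 2/5 = 1/10, 1/4 · 0 = 0, 1/4 · 0 = 0, 1/4 · 2/5 = 1/10; these sum to 1/5.
The posterior is then P(bowl A | data) = 1/2, P(bowl B | data) = 0, P(bowl C | data) = 0, P(bowl D | data) = 1/2.
So P(orange next | data) = Σ P(orange next | H) P(H | data) = (1/2)(1/2) + (1/2)(1/2) = 1/2.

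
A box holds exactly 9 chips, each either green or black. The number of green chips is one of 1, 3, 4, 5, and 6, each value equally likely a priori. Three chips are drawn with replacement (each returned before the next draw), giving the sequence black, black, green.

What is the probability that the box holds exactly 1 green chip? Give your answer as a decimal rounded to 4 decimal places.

Under each hypothesis, the probability of the observed sequence is: P(data | r = 1) = (8/9)(8/9)(1/9) = 0.087791; P(data | r = 3) = (6/9)(6/9)(3/9) = 0.14815; P(data | r = 4) = (5/9)(5/9)(4/9) = 0.13717; P(data | r = 5) = (4/9)(4/9)(5/9) = 0.10974; P(data | r = 6) = (3/9)(3/9)(6/9) = 0.074074.
The prior-weighted likelihoods are 1/5 · 0.087791 = 0.017558, 1/5 · 0.14815 = 0.02963, 1/5 · 0.13717 = 0.027435, 1/5 · 0.10974 = 0.021948, 1/5 · 0.074074 = 0.014815; summing to 0.11139.
Hence P(r = 1 | data) = (0.017558) / (0.11139) = 0.15764.

0.1576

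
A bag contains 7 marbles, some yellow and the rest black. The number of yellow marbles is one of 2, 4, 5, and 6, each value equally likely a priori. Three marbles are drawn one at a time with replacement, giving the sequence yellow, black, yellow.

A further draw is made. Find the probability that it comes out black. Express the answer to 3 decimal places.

0.353

Under each hypothesis, the probability of the observed sequence is: P(data | r = 2) = (2/7)(5/7)(2/7) = 20/343; P(data | r = 4) = (4/7)(3/7)(4/7) = 48/343; P(data | r = 5) = (5/7)(2/7)(5/7) = 50/343; P(data | r = 6) = (6/7)(1/7)(6/7) = 36/343.
The prior-weighted likelihoods are 1/4 · 20/343 = 5/343, 1/4 · 48/343 = 12/343, 1/4 · 50/343 = 25/686, 1/4 · 36/343 = 9/343; summing to 11/98.
Dividing through by the total gives posterior P(r = 2 | data) = 10/77, P(r = 4 | data) = 24/77, P(r = 5 | data) = 25/77, P(r = 6 | data) = 18/77.
The predictive probability is P(black next | data) = (5/7)(10/77) + (3/7)(24/77) + (2/7)(25/77) + (1/7)(18/77) = 190/539.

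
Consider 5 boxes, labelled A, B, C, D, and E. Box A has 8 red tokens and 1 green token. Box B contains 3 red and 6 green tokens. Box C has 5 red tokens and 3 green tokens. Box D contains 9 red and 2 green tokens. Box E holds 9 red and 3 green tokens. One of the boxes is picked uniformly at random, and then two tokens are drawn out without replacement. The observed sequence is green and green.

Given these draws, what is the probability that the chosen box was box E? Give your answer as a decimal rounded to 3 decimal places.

The likelihood of the observed sequence under each hypothesis: P(data | box A) = (1/9)(0/8) = 0; P(data | box B) = (6/9)(5/8) = 0.41667; P(data | box C) = (3/8)(2/7) = 0.10714; P(data | box D) = (2/11)(1/10) = 0.018182; P(data | box E) = (3/12)(2/11) = 0.045455.
Multiplying each by its prior: 1/5 · 0 = 0, 1/5 · 0.41667 = 0.083333, 1/5 · 0.10714 = 0.021429, 1/5 · 0.018182 = 0.0036364, 1/5 · 0.045455 = 0.0090909; these sum to 0.11749.
Hence P(box E | data) = (0.0090909) / (0.11749) = 0.077377.

0.077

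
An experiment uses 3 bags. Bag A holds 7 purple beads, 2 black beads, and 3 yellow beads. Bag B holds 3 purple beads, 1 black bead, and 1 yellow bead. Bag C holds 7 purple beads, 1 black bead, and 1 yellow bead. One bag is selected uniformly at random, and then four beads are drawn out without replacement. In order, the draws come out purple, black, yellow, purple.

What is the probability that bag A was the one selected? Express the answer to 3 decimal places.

Compute the likelihood of the observed sequence for each case: P(data | bag A) = (7/12)(2/11)(3/10)(6/9) = 0.021212; P(data | bag B) = (3/5)(1/4)(1/3)(2/2) = 0.05; P(data | bag C) = (7/9)(1/8)(1/7)(6/6) = 0.013889.
Multiplying each by its prior: 1/3 · 0.021212 = 0.0070707, 1/3 · 0.05 = 0.016667, 1/3 · 0.013889 = 0.0046296; these sum to 0.028367.
Hence P(bag A | data) = (0.0070707) / (0.028367) = 0.24926.

0.249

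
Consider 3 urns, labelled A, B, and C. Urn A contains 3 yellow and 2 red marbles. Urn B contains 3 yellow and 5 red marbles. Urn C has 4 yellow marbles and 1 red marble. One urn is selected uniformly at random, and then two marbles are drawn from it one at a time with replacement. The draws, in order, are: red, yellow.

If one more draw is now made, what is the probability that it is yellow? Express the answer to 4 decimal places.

The likelihood of the observed sequence under each hypothesis: P(data | urn A) = (2/5)(3/5) = 6/25; P(data | urn B) = (5/8)(3/8) = 15/64; P(data | urn C) = (1/5)(4/5) = 4/25.
The prior-weighted likelihoods are 1/3 · 6/25 = 2/25, 1/3 · 15/64 = 5/64, 1/3 · 4/25 = 4/75; with total 203/960.
Dividing through by the total gives posterior P(urn A | data) = 0.37833, P(urn B | data) = 0.36946, P(urn C | data) = 0.25222.
So P(yellow next | data) = Σ P(yellow next | H) P(H | data) = (3/5)(0.37833) + (3/8)(0.36946) + (4/5)(0.25222) = 0.56732.

0.5673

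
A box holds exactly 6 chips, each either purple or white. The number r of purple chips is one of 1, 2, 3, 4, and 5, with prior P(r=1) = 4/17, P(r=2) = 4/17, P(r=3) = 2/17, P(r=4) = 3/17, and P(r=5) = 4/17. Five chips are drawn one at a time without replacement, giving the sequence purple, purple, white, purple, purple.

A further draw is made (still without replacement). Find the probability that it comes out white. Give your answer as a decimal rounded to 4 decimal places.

Under each hypothesis, the probability of the observed sequence is: P(data | r = 1) = (1/6)(0/5) = 0; P(data | r = 2) = (2/6)(1/5)(4/4)(0/3) = 0; P(data | r = 3) = (3/6)(2/5)(3/4)(1/3)(0/2) = 0; P(data | r = 4) = (4/6)(3/5)(2/4)(2/3)(1/2) = 1/15; P(data | r = 5) = (5/6)(4/5)(1/4)(3/3)(2/2) = 1/6.
Multiplying each by its prior: 4/17 · 0 = 0, 4/17 · 0 = 0, 2/17 · 0 = 0, 3/17 · 1/15 = 1/85, 4/17 · 1/6 = 2/51; with total 13/255.
Dividing through by the total gives posterior P(r = 1 | data) = 0, P(r = 2 | data) = 0, P(r = 3 | data) = 0, P(r = 4 | data) = 3/13, P(r = 5 | data) = 10/13.
So P(white next | data) = Σ P(white next | H) P(H | data) = (1)(3/13) + (0)(10/13) = 3/13.

0.2308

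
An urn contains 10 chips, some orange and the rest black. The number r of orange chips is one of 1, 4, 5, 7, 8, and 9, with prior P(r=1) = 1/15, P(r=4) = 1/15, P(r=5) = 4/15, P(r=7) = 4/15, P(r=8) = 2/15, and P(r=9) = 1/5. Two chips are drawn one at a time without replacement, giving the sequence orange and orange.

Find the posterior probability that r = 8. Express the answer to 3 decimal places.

0.190

Compute the likelihood of the observed sequence for each case: P(data | r = 1) = (1/10)(0/9) = 0; P(data | r = 4) = (4/10)(3/9) = 2/15; P(data | r = 5) = (5/10)(4/9) = 2/9; P(data | r = 7) = (7/10)(6/9) = 7/15; P(data | r = 8) = (8/10)(7/9) = 28/45; P(data | r = 9) = (9/10)(8/9) = 4/5.
Weighting by the prior gives 1/15 · 0 = 0, 1/15 · 2/15 = 2/225, 4/15 · 2/9 = 8/135, 4/15 · 7/15 = 28/225, 2/15 · 28/45 = 56/675, 1/5 · 4/5 = 4/25; summing to 98/225.
By Bayes' rule, P(r = 8 | data) = (56/675) / (98/225) = 4/21.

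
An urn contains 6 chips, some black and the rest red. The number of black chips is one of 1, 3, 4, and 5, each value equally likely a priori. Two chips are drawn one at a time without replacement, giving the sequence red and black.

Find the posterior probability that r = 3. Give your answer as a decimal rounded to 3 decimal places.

0.333

Compute the likelihood of the observed sequence for each case: P(data | r = 1) = (5/6)(1/5) = 1/6; P(data | r = 3) = (3/6)(3/5) = 3/10; P(data | r = 4) = (2/6)(4/5) = 4/15; P(data | r = 5) = (1/6)(5/5) = 1/6.
Multiplying each by its prior: 1/4 · 1/6 = 1/24, 1/4 · 3/10 = 3/40, 1/4 · 4/15 = 1/15, 1/4 · 1/6 = 1/24; these sum to 9/40.
Hence P(r = 3 | data) = (3/40) / (9/40) = 1/3.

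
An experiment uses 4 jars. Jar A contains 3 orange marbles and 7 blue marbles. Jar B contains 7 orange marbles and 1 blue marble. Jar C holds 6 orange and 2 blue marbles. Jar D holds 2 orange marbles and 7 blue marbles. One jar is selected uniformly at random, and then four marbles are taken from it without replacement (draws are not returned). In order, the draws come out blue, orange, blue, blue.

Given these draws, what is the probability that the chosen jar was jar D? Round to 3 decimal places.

0.526

Under each hypothesis, the probability of the observed sequence is: P(data | jar A) = (7/10)(3/9)(6/8)(5/7) = 1/8; P(data | jar B) = (1/8)(7/7)(0/6) = 0; P(data | jar C) = (2/8)(6/7)(1/6)(0/5) = 0; P(data | jar D) = (7/9)(2/8)(6/7)(5/6) = 5/36.
Weighting by the prior gives 1/4 · 1/8 = 1/32, 1/4 · 0 = 0, 1/4 · 0 = 0, 1/4 · 5/36 = 5/144; with total 19/288.
By Bayes' rule, P(jar D | data) = (5/144) / (19/288) = 10/19.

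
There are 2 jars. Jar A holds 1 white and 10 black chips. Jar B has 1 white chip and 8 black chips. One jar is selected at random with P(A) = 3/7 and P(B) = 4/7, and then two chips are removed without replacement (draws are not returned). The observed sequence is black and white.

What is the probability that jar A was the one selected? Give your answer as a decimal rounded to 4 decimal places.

0.3803

Compute the likelihood of the observed sequence for each case: P(data | jar A) = (10/11)(1/10) = 1/11; P(data | jar B) = (8/9)(1/8) = 1/9.
The prior-weighted likelihoods are 3/7 · 1/11 = 3/77, 4/7 · 1/9 = 4/63; with total 71/693.
Hence P(jar A | data) = (3/77) / (71/693) = 27/71.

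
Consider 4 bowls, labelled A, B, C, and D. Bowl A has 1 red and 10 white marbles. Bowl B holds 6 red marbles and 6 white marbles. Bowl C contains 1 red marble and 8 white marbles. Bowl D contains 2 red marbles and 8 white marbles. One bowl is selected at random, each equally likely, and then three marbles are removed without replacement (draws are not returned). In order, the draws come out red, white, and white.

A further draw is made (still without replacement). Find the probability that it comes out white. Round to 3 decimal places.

Compute the likelihood of the observed sequence for each case: P(data | bowl A) = (1/11)(10/10)(9/9) = 0.090909; P(data | bowl B) = (6/12)(6/11)(5/10) = 0.13636; P(data | bowl C) = (1/9)(8/8)(7/7) = 0.11111; P(data | bowl D) = (2/10)(8/9)(7/8) = 0.15556.
The prior-weighted likelihoods are 1/4 · 0.090909 = 0.022727, 1/4 · 0.13636 = 0.034091, 1/4 · 0.11111 = 0.027778, 1/4 · 0.15556 = 0.038889; with total 0.12348.
The posterior is then P(bowl A | data) = 0.18405, P(bowl B | data) = 0.27607, P(bowl C | data) = 0.22495, P(bowl D | data) = 0.31493.
Averaging over the posterior, P(white next | data) = (1)(0.18405) + (4/9)(0.27607) + (1)(0.22495) + (6/7)(0.31493) = 0.80164.

0.802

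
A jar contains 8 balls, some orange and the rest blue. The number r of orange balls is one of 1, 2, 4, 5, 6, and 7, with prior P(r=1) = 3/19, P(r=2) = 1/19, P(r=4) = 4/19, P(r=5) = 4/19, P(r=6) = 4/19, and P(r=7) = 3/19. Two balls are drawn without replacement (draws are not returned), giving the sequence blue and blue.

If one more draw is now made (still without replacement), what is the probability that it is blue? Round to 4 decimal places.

Compute the likelihood of the observed sequence for each case: P(data | r = 1) = (7/8)(6/7) = 3/4; P(data | r = 2) = (6/8)(5/7) = 15/28; P(data | r = 4) = (4/8)(3/7) = 3/14; P(data | r = 5) = (3/8)(2/7) = 3/28; P(data | r = 6) = (2/8)(1/7) = 1/28; P(data | r = 7) = (1/8)(0/7) = 0.
The prior-weighted likelihoods are 3/19 · 3/4 = 9/76, 1/19 · 15/28 = 15/532, 4/19 · 3/14 = 6/133, 4/19 · 3/28 = 3/133, 4/19 · 1/28 = 1/133, 3/19 · 0 = 0; summing to 59/266.
The posterior is then P(r = 1 | data) = 63/118, P(r = 2 | data) = 15/118, P(r = 4 | data) = 12/59, P(r = 5 | data) = 6/59, P(r = 6 | data) = 2/59, P(r = 7 | data) = 0.
The predictive probability is P(blue next | data) = (5/6)(63/118) + (2/3)(15/118) + (1/3)(12/59) + (1/6)(6/59) + (0)(2/59) = 145/236.

0.6144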